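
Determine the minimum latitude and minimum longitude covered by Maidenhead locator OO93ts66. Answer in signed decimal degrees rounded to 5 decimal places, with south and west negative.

53.77500, 119.63333

Field O=14, O=14: +14·20° lon, +14·10° lat → SW at lon 100°, lat 50°.
Square 9, 3: +9·2° lon, +3·1° lat → SW at lon 118°, lat 53°.
Subsquare t=19, s=18: +19·0.0833333° lon, +18·0.0416667° lat → SW at lon 119.583°, lat 53.75°.
Extended square 6, 6: +6·0.00833333° lon, +6·0.00416667° lat → SW at lon 119.633°, lat 53.775°.
latitude 53.77500, longitude 119.63333.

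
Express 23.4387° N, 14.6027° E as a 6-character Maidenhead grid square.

Add 180° to longitude and 90° to latitude: 194.6027, 113.4387.
Field (20°×10°, letters A–R): lon ⌊194.6027/20⌋ = 9 → J; lat ⌊113.4387/10⌋ = 11 → L.
Square (2°×1°, digits 0–9): lon ⌊14.6027/2⌋ = 7; lat ⌊3.4387/1⌋ = 3.
Subsquare (5′×2.5′, letters a–x): lon ⌊0.6027/0.0833333⌋ = 7 → h; lat ⌊0.4387/0.0416667⌋ = 10 → k.

JL73hk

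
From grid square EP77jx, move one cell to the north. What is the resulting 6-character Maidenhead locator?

Latitude subsquare x = 23; +1 → 24, wraps to 0 = a, carry into square.
Latitude square 7; +1 → 8.
The longitude characters are unchanged.

EP78ja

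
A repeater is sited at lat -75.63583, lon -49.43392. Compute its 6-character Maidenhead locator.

GB54gi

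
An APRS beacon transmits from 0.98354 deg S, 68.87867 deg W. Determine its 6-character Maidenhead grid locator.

Add 180° to longitude and 90° to latitude: 111.1213, 89.0165.
Field: lon ⌊111.1213/20⌋ = 5 → F; lat ⌊89.0165/10⌋ = 8 → I.
Square: lon ⌊11.1213/2⌋ = 5; lat ⌊9.0165/1⌋ = 9.
Subsquare: lon ⌊1.1213/0.0833333⌋ = 13 → n; lat ⌊0.0165/0.0416667⌋ = 0 → a.

FI59na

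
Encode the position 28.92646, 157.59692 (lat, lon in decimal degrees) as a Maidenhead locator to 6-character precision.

QL88tw

Add 180° to longitude and 90° to latitude: 337.5969, 118.9265.
Field: 337.5969/20 → 16 → Q, 118.9265/10 → 11 → L; chars QL.
Square: 17.5969/2 → 8, 8.9265/1 → 8; chars 88.
Subsquare: 1.5969/0.0833333 → 19 → t, 0.9265/0.0416667 → 22 → w; chars tw.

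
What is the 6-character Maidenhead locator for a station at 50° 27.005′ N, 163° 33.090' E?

RO10sk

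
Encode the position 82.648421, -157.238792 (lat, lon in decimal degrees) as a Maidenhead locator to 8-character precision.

BR12jp15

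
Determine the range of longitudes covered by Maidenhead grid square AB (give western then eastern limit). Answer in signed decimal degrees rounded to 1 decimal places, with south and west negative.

-180.0, -160.0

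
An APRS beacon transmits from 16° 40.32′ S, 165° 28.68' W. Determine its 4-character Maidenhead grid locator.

Offset from 180°W / 90°S: lon 14.52°, lat 73.33°.
Field: 14.52/20 → 0 → A, 73.33/10 → 7 → H; chars AH.
Square: 14.52/2 → 7, 3.33/1 → 3; chars 73.

AH73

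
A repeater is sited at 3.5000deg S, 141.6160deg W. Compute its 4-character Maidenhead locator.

BI96

Shift to the Maidenhead origin (180°W, 90°S): lon 38.38, lat 86.50.
Field: 38.38/20 → 1 → B, 86.50/10 → 8 → I; chars BI.
Square: 18.38/2 → 9, 6.50/1 → 6; chars 96.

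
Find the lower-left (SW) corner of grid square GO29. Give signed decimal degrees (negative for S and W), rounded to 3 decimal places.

Field G=6, O=14: +6·20° lon, +14·10° lat → SW at lon -60°, lat 50°.
Square 2, 9: +2·2° lon, +9·1° lat → SW at lon -56°, lat 59°.
latitude 59.000, longitude -56.000.

59.000, -56.000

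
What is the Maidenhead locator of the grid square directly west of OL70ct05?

Longitude extended square 0; −1 → -1, wraps to 9, carry into subsquare.
Longitude subsquare c = 2; −1 → 1 = b.
The latitude characters are unchanged.

OL70bt95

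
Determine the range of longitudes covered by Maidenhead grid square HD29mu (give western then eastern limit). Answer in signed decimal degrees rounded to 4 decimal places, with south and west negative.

Field H=7, D=3: +7·20° lon, +3·10° lat → SW at lon -40°, lat -60°.
Square 2, 9: +2·2° lon, +9·1° lat → SW at lon -36°, lat -51°.
Subsquare m=12, u=20: +12·0.0833333° lon, +20·0.0416667° lat → SW at lon -35°, lat -50.1667°.
Cell spans 0.0833333° lon × 0.0416667° lat.
west -35.0000, east -34.9167.

-35.0000, -34.9167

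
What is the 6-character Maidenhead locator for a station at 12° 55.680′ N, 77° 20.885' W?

Offset from 180°W / 90°S: lon 102.6519°, lat 102.9280°.
Field: lon ⌊102.6519/20⌋ = 5 → F; lat ⌊102.9280/10⌋ = 10 → K.
Square: lon ⌊2.6519/2⌋ = 1; lat ⌊2.9280/1⌋ = 2.
Subsquare: lon ⌊0.6519/0.0833333⌋ = 7 → h; lat ⌊0.9280/0.0416667⌋ = 22 → w.

FK12hw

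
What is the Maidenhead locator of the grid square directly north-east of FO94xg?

GO04ah

Longitude subsquare x = 23; +1 → 24, wraps to 0 = a, carry into square.
Longitude square 9; +1 → 10, wraps to 0, carry into field.
Longitude field F = 5; +1 → 6 = G.
Latitude subsquare g = 6; +1 → 7 = h.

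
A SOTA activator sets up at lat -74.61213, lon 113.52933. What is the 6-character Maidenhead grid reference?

OB65sj

Shift to the Maidenhead origin (180°W, 90°S): lon 293.5293, lat 15.3879.
Field: lon ⌊293.5293/20⌋ = 14 → O; lat ⌊15.3879/10⌋ = 1 → B.
Square: lon ⌊13.5293/2⌋ = 6; lat ⌊5.3879/1⌋ = 5.
Subsquare: lon ⌊1.5293/0.0833333⌋ = 18 → s; lat ⌊0.3879/0.0416667⌋ = 9 → j.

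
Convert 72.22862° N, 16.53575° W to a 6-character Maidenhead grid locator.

IQ12rf

Add 180° to longitude and 90° to latitude: 163.4642, 162.2286.
Field: 163.4642/20 → 8 → I, 162.2286/10 → 16 → Q; chars IQ.
Square: 3.4642/2 → 1, 2.2286/1 → 2; chars 12.
Subsquare: 1.4642/0.0833333 → 17 → r, 0.2286/0.0416667 → 5 → f; chars rf.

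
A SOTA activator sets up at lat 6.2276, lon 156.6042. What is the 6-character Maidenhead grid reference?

Shift to the Maidenhead origin (180°W, 90°S): lon 336.6042, lat 96.2276.
Field: lon ⌊336.6042/20⌋ = 16 → Q; lat ⌊96.2276/10⌋ = 9 → J.
Square: lon ⌊16.6042/2⌋ = 8; lat ⌊6.2276/1⌋ = 6.
Subsquare: lon ⌊0.6042/0.0833333⌋ = 7 → h; lat ⌊0.2276/0.0416667⌋ = 5 → f.

QJ86hf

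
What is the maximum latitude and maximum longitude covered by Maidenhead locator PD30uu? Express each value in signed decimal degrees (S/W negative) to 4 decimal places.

-59.1250, 127.7500

Field P=15, D=3: +15·20° lon, +3·10° lat → SW at lon 120°, lat -60°.
Square 3, 0: +3·2° lon, +0·1° lat → SW at lon 126°, lat -60°.
Subsquare u=20, u=20: +20·0.0833333° lon, +20·0.0416667° lat → SW at lon 127.667°, lat -59.1667°.
Cell spans 0.0833333° lon × 0.0416667° lat. NE corner is SW corner plus one full cell.
latitude -59.1250, longitude 127.7500.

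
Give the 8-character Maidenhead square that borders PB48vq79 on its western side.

PB48vq69

Longitude extended square 7; −1 → 6.
The latitude characters are unchanged.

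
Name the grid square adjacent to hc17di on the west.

HC17ci

Longitude subsquare d = 3; −1 → 2 = c.
The latitude characters are unchanged.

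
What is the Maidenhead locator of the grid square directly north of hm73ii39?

HM73ij30

Latitude extended square 9; +1 → 10, wraps to 0, carry into subsquare.
Latitude subsquare i = 8; +1 → 9 = j.
The longitude characters are unchanged.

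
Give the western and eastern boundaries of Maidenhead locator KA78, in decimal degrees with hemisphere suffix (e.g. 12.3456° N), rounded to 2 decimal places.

Field K=10, A=0: +10·20° lon, +0·10° lat → SW at lon 20°, lat -90°.
Square 7, 8: +7·2° lon, +8·1° lat → SW at lon 34°, lat -82°.
Cell spans 2° lon × 1° lat.
west 34.00° E, east 36.00° E.

34.00° E, 36.00° E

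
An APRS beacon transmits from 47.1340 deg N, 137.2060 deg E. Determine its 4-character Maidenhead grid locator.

PN87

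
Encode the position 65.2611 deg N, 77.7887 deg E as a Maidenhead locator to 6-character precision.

Shift to the Maidenhead origin (180°W, 90°S): lon 257.7887, lat 155.2611.
Field (20°×10°, letters A–R): 257.7887/20 → 12 → M, 155.2611/10 → 15 → P; chars MP.
Square (2°×1°, digits 0–9): 17.7887/2 → 8, 5.2611/1 → 5; chars 85.
Subsquare (5′×2.5′, letters a–x): 1.7887/0.0833333 → 21 → v, 0.2611/0.0416667 → 6 → g; chars vg.

MP85vg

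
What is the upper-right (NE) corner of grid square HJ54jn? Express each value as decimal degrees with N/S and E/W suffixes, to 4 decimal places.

4.5833° N, 29.1667° W

Field H=7, J=9: +7·20° lon, +9·10° lat → SW at lon -40°, lat 0°.
Square 5, 4: +5·2° lon, +4·1° lat → SW at lon -30°, lat 4°.
Subsquare j=9, n=13: +9·0.0833333° lon, +13·0.0416667° lat → SW at lon -29.25°, lat 4.54167°.
Cell spans 0.0833333° lon × 0.0416667° lat. NE corner is SW corner plus one full cell.
latitude 4.5833° N, longitude 29.1667° W.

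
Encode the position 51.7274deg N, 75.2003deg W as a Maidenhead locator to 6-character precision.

FO21jr

Add 180° to longitude and 90° to latitude: 104.7997, 141.7274.
Field (20°×10°, letters A–R): lon ⌊104.7997/20⌋ = 5 → F; lat ⌊141.7274/10⌋ = 14 → O.
Square (2°×1°, digits 0–9): lon ⌊4.7997/2⌋ = 2; lat ⌊1.7274/1⌋ = 1.
Subsquare (5′×2.5′, letters a–x): lon ⌊0.7997/0.0833333⌋ = 9 → j; lat ⌊0.7274/0.0416667⌋ = 17 → r.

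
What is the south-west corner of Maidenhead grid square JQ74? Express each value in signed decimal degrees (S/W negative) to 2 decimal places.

Field J=9, Q=16: +9·20° lon, +16·10° lat → SW at lon 0°, lat 70°.
Square 7, 4: +7·2° lon, +4·1° lat → SW at lon 14°, lat 74°.
latitude 74.00, longitude 14.00.

74.00, 14.00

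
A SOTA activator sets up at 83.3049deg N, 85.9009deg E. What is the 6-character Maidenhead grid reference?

Shift to the Maidenhead origin (180°W, 90°S): lon 265.9009, lat 173.3049.
Field (20°×10°, letters A–R): 265.9009/20 → 13 → N, 173.3049/10 → 17 → R; chars NR.
Square (2°×1°, digits 0–9): 5.9009/2 → 2, 3.3049/1 → 3; chars 23.
Subsquare (5′×2.5′, letters a–x): 1.9009/0.0833333 → 22 → w, 0.3049/0.0416667 → 7 → h; chars wh.

NR23wh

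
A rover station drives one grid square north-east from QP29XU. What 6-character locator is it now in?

QP39av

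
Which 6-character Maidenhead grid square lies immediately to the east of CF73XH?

CF83ah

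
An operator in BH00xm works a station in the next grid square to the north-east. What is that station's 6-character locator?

BH10an

Longitude subsquare x = 23; +1 → 24, wraps to 0 = a, carry into square.
Longitude square 0; +1 → 1.
Latitude subsquare m = 12; +1 → 13 = n.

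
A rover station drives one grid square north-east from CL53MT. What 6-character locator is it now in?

CL53nu

Longitude subsquare m = 12; +1 → 13 = n.
Latitude subsquare t = 19; +1 → 20 = u.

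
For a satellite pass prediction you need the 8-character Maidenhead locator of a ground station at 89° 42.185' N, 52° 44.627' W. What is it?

GR39pq08

Shift to the Maidenhead origin (180°W, 90°S): lon 127.25622, lat 179.70308.
Field (20°×10°, letters A–R): 127.25622/20 → 6 → G, 179.70308/10 → 17 → R; chars GR.
Square (2°×1°, digits 0–9): 7.25622/2 → 3, 9.70308/1 → 9; chars 39.
Subsquare (5′×2.5′, letters a–x): 1.25622/0.0833333 → 15 → p, 0.70308/0.0416667 → 16 → q; chars pq.
Extended square (30″×15″, digits 0–9): 0.00622/0.00833333 → 0, 0.03642/0.00416667 → 8; chars 08.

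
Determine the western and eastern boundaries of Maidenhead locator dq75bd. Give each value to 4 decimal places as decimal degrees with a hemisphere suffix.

105.9167° W, 105.8333° W

Field D=3, Q=16: +3·20° lon, +16·10° lat → SW at lon -120°, lat 70°.
Square 7, 5: +7·2° lon, +5·1° lat → SW at lon -106°, lat 75°.
Subsquare b=1, d=3: +1·0.0833333° lon, +3·0.0416667° lat → SW at lon -105.917°, lat 75.125°.
Cell spans 0.0833333° lon × 0.0416667° lat.
west 105.9167° W, east 105.8333° W.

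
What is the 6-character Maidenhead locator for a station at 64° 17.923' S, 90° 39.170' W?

EC45qq

Shift to the Maidenhead origin (180°W, 90°S): lon 89.3472, lat 25.7013.
Field: 89.3472/20 → 4 → E, 25.7013/10 → 2 → C; chars EC.
Square: 9.3472/2 → 4, 5.7013/1 → 5; chars 45.
Subsquare: 1.3472/0.0833333 → 16 → q, 0.7013/0.0416667 → 16 → q; chars qq.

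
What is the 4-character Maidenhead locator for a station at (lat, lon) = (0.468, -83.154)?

EJ80

Shift to the Maidenhead origin (180°W, 90°S): lon 96.85, lat 90.47.
Field: lon ⌊96.85/20⌋ = 4 → E; lat ⌊90.47/10⌋ = 9 → J.
Square: lon ⌊16.85/2⌋ = 8; lat ⌊0.47/1⌋ = 0.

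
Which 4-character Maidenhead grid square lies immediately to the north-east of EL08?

Longitude square 0; +1 → 1.
Latitude square 8; +1 → 9.

EL19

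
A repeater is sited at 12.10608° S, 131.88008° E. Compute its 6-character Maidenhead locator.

PH57wv

Shift to the Maidenhead origin (180°W, 90°S): lon 311.8801, lat 77.8939.
Field: lon ⌊311.8801/20⌋ = 15 → P; lat ⌊77.8939/10⌋ = 7 → H.
Square: lon ⌊11.8801/2⌋ = 5; lat ⌊7.8939/1⌋ = 7.
Subsquare: lon ⌊1.8801/0.0833333⌋ = 22 → w; lat ⌊0.8939/0.0416667⌋ = 21 → v.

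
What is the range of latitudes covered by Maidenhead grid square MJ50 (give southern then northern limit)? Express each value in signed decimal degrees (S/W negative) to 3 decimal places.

Field M=12, J=9: +12·20° lon, +9·10° lat → SW at lon 60°, lat 0°.
Square 5, 0: +5·2° lon, +0·1° lat → SW at lon 70°, lat 0°.
Cell spans 2° lon × 1° lat.
south 0.000, north 1.000.

0.000, 1.000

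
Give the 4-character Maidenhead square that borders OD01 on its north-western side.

ND92

Longitude square 0; −1 → -1, wraps to 9, carry into field.
Longitude field O = 14; −1 → 13 = N.
Latitude square 1; +1 → 2.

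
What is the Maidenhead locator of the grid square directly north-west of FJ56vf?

Longitude subsquare v = 21; −1 → 20 = u.
Latitude subsquare f = 5; +1 → 6 = g.

FJ56ug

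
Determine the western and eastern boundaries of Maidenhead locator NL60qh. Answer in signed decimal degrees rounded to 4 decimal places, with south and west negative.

93.3333, 93.4167

Field N=13, L=11: +13·20° lon, +11·10° lat → SW at lon 80°, lat 20°.
Square 6, 0: +6·2° lon, +0·1° lat → SW at lon 92°, lat 20°.
Subsquare q=16, h=7: +16·0.0833333° lon, +7·0.0416667° lat → SW at lon 93.3333°, lat 20.2917°.
Cell spans 0.0833333° lon × 0.0416667° lat.
west 93.3333, east 93.4167.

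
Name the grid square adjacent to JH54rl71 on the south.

Latitude extended square 1; −1 → 0.
The longitude characters are unchanged.

JH54rl70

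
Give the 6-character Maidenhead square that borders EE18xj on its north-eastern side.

Longitude subsquare x = 23; +1 → 24, wraps to 0 = a, carry into square.
Longitude square 1; +1 → 2.
Latitude subsquare j = 9; +1 → 10 = k.

EE28ak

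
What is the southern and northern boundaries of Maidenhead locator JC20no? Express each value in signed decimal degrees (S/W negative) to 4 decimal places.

Field J=9, C=2: +9·20° lon, +2·10° lat → SW at lon 0°, lat -70°.
Square 2, 0: +2·2° lon, +0·1° lat → SW at lon 4°, lat -70°.
Subsquare n=13, o=14: +13·0.0833333° lon, +14·0.0416667° lat → SW at lon 5.08333°, lat -69.4167°.
Cell spans 0.0833333° lon × 0.0416667° lat.
south -69.4167, north -69.3750.

-69.4167, -69.3750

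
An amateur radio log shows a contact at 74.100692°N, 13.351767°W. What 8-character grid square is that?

Shift to the Maidenhead origin (180°W, 90°S): lon 166.64823, lat 164.10069.
Field (20°×10°, letters A–R): 166.64823/20 → 8 → I, 164.10069/10 → 16 → Q; chars IQ.
Square (2°×1°, digits 0–9): 6.64823/2 → 3, 4.10069/1 → 4; chars 34.
Subsquare (5′×2.5′, letters a–x): 0.64823/0.0833333 → 7 → h, 0.10069/0.0416667 → 2 → c; chars hc.
Extended square (30″×15″, digits 0–9): 0.06490/0.00833333 → 7, 0.01736/0.00416667 → 4; chars 74.

IQ34hc74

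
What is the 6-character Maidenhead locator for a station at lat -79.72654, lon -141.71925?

Offset from 180°W / 90°S: lon 38.2808°, lat 10.2735°.
Field: lon ⌊38.2808/20⌋ = 1 → B; lat ⌊10.2735/10⌋ = 1 → B.
Square: lon ⌊18.2808/2⌋ = 9; lat ⌊0.2735/1⌋ = 0.
Subsquare: lon ⌊0.2808/0.0833333⌋ = 3 → d; lat ⌊0.2735/0.0416667⌋ = 6 → g.

BB90dg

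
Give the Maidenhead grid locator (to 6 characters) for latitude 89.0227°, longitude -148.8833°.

BR59na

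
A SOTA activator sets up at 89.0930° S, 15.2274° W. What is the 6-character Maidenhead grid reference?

IA20jv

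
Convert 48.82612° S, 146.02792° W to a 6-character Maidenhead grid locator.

Offset from 180°W / 90°S: lon 33.9721°, lat 41.1739°.
Field (20°×10°, letters A–R): lon ⌊33.9721/20⌋ = 1 → B; lat ⌊41.1739/10⌋ = 4 → E.
Square (2°×1°, digits 0–9): lon ⌊13.9721/2⌋ = 6; lat ⌊1.1739/1⌋ = 1.
Subsquare (5′×2.5′, letters a–x): lon ⌊1.9721/0.0833333⌋ = 23 → x; lat ⌊0.1739/0.0416667⌋ = 4 → e.

BE61xe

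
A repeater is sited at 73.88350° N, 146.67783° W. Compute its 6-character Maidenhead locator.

BQ63pv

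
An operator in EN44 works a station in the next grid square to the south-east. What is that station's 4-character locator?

EN53

Longitude square 4; +1 → 5.
Latitude square 4; −1 → 3.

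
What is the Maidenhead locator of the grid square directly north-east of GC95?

HC06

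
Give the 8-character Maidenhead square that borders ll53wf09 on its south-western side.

LL53vf98

Longitude extended square 0; −1 → -1, wraps to 9, carry into subsquare.
Longitude subsquare w = 22; −1 → 21 = v.
Latitude extended square 9; −1 → 8.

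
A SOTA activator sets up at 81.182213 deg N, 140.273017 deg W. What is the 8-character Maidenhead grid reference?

BR91ue73

Add 180° to longitude and 90° to latitude: 39.72698, 171.18221.
Field: lon ⌊39.72698/20⌋ = 1 → B; lat ⌊171.18221/10⌋ = 17 → R.
Square: lon ⌊19.72698/2⌋ = 9; lat ⌊1.18221/1⌋ = 1.
Subsquare: lon ⌊1.72698/0.0833333⌋ = 20 → u; lat ⌊0.18221/0.0416667⌋ = 4 → e.
Extended square: lon ⌊0.06032/0.00833333⌋ = 7; lat ⌊0.01555/0.00416667⌋ = 3.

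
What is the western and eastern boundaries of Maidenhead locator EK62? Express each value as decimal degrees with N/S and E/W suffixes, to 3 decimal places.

Field E=4, K=10: +4·20° lon, +10·10° lat → SW at lon -100°, lat 10°.
Square 6, 2: +6·2° lon, +2·1° lat → SW at lon -88°, lat 12°.
Cell spans 2° lon × 1° lat.
west 88.000° W, east 86.000° W.

88.000° W, 86.000° W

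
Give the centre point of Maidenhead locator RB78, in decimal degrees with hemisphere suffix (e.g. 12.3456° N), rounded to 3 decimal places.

Field R=17, B=1: +17·20° lon, +1·10° lat → SW at lon 160°, lat -80°.
Square 7, 8: +7·2° lon, +8·1° lat → SW at lon 174°, lat -72°.
Cell spans 2° lon × 1° lat. Centre is SW corner plus half of each.
latitude 71.500° S, longitude 175.000° E.

71.500° S, 175.000° E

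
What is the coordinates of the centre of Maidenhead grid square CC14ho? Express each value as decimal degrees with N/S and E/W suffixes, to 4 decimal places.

65.3958° S, 137.3750° W

Field C=2, C=2: +2·20° lon, +2·10° lat → SW at lon -140°, lat -70°.
Square 1, 4: +1·2° lon, +4·1° lat → SW at lon -138°, lat -66°.
Subsquare h=7, o=14: +7·0.0833333° lon, +14·0.0416667° lat → SW at lon -137.417°, lat -65.4167°.
Cell spans 0.0833333° lon × 0.0416667° lat. Centre is SW corner plus half of each.
latitude 65.3958° S, longitude 137.3750° W.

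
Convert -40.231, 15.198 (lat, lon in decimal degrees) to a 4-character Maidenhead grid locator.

JE79

Offset from 180°W / 90°S: lon 195.20°, lat 49.77°.
Field: 195.20/20 → 9 → J, 49.77/10 → 4 → E; chars JE.
Square: 15.20/2 → 7, 9.77/1 → 9; chars 79.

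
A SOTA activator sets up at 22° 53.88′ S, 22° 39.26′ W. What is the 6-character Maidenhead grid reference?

Add 180° to longitude and 90° to latitude: 157.3457, 67.1020.
Field: 157.3457/20 → 7 → H, 67.1020/10 → 6 → G; chars HG.
Square: 17.3457/2 → 8, 7.1020/1 → 7; chars 87.
Subsquare: 1.3457/0.0833333 → 16 → q, 0.1020/0.0416667 → 2 → c; chars qc.

HG87qc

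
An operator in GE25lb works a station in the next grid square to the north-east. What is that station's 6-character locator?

Longitude subsquare l = 11; +1 → 12 = m.
Latitude subsquare b = 1; +1 → 2 = c.

GE25mc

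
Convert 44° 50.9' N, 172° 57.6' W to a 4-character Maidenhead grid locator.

Add 180° to longitude and 90° to latitude: 7.04, 134.85.
Field (20°×10°, letters A–R): 7.04/20 → 0 → A, 134.85/10 → 13 → N; chars AN.
Square (2°×1°, digits 0–9): 7.04/2 → 3, 4.85/1 → 4; chars 34.

AN34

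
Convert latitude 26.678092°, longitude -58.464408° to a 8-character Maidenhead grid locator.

GL06sq42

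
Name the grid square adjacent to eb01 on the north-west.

Longitude square 0; −1 → -1, wraps to 9, carry into field.
Longitude field E = 4; −1 → 3 = D.
Latitude square 1; +1 → 2.

DB92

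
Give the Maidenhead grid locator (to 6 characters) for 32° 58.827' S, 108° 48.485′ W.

Add 180° to longitude and 90° to latitude: 71.1919, 57.0196.
Field: 71.1919/20 → 3 → D, 57.0196/10 → 5 → F; chars DF.
Square: 11.1919/2 → 5, 7.0196/1 → 7; chars 57.
Subsquare: 1.1919/0.0833333 → 14 → o, 0.0196/0.0416667 → 0 → a; chars oa.

DF57oa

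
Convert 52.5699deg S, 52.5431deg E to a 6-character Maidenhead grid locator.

LD67gk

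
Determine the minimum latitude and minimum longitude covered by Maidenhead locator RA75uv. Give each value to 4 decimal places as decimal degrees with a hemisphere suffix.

Field R=17, A=0: +17·20° lon, +0·10° lat → SW at lon 160°, lat -90°.
Square 7, 5: +7·2° lon, +5·1° lat → SW at lon 174°, lat -85°.
Subsquare u=20, v=21: +20·0.0833333° lon, +21·0.0416667° lat → SW at lon 175.667°, lat -84.125°.
latitude 84.1250° S, longitude 175.6667° E.

84.1250° S, 175.6667° E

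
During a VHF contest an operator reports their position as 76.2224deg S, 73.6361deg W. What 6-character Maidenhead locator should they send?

FB33es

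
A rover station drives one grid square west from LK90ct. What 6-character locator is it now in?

Longitude subsquare c = 2; −1 → 1 = b.
The latitude characters are unchanged.

LK90bt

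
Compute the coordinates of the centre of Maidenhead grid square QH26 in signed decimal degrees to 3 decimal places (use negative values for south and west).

-13.500, 145.000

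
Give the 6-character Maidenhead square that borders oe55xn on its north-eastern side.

Longitude subsquare x = 23; +1 → 24, wraps to 0 = a, carry into square.
Longitude square 5; +1 → 6.
Latitude subsquare n = 13; +1 → 14 = o.

OE65ao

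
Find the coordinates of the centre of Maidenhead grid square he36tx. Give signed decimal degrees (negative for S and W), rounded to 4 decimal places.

-43.0208, -32.3750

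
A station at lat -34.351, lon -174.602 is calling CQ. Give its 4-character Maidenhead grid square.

AF25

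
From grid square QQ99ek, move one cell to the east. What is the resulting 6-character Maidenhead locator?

Longitude subsquare e = 4; +1 → 5 = f.
The latitude characters are unchanged.

QQ99fk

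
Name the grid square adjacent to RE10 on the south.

RD19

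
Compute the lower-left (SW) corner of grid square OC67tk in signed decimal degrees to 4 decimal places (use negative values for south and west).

Field O=14, C=2: +14·20° lon, +2·10° lat → SW at lon 100°, lat -70°.
Square 6, 7: +6·2° lon, +7·1° lat → SW at lon 112°, lat -63°.
Subsquare t=19, k=10: +19·0.0833333° lon, +10·0.0416667° lat → SW at lon 113.583°, lat -62.5833°.
latitude -62.5833, longitude 113.5833.

-62.5833, 113.5833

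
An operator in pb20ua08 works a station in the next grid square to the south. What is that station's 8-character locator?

PB20ua07

Latitude extended square 8; −1 → 7.
The longitude characters are unchanged.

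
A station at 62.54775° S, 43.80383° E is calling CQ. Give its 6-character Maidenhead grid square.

Shift to the Maidenhead origin (180°W, 90°S): lon 223.8038, lat 27.4522.
Field: lon ⌊223.8038/20⌋ = 11 → L; lat ⌊27.4522/10⌋ = 2 → C.
Square: lon ⌊3.8038/2⌋ = 1; lat ⌊7.4522/1⌋ = 7.
Subsquare: lon ⌊1.8038/0.0833333⌋ = 21 → v; lat ⌊0.4522/0.0416667⌋ = 10 → k.

LC17vk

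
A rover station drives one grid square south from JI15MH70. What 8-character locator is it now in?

JI15mg79

Latitude extended square 0; −1 → -1, wraps to 9, carry into subsquare.
Latitude subsquare h = 7; −1 → 6 = g.
The longitude characters are unchanged.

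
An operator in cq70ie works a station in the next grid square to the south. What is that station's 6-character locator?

Latitude subsquare e = 4; −1 → 3 = d.
The longitude characters are unchanged.

CQ70id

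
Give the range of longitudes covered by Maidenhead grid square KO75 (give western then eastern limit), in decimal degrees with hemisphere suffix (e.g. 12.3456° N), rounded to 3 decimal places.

Field K=10, O=14: +10·20° lon, +14·10° lat → SW at lon 20°, lat 50°.
Square 7, 5: +7·2° lon, +5·1° lat → SW at lon 34°, lat 55°.
Cell spans 2° lon × 1° lat.
west 34.000° E, east 36.000° E.

34.000° E, 36.000° E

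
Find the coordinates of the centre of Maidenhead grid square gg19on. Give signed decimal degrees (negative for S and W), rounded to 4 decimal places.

Field G=6, G=6: +6·20° lon, +6·10° lat → SW at lon -60°, lat -30°.
Square 1, 9: +1·2° lon, +9·1° lat → SW at lon -58°, lat -21°.
Subsquare o=14, n=13: +14·0.0833333° lon, +13·0.0416667° lat → SW at lon -56.8333°, lat -20.4583°.
Cell spans 0.0833333° lon × 0.0416667° lat. Centre is SW corner plus half of each.
latitude -20.4375, longitude -56.7917.

-20.4375, -56.7917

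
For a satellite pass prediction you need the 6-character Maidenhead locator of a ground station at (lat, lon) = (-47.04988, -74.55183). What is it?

FE22rw

Offset from 180°W / 90°S: lon 105.4482°, lat 42.9501°.
Field: 105.4482/20 → 5 → F, 42.9501/10 → 4 → E; chars FE.
Square: 5.4482/2 → 2, 2.9501/1 → 2; chars 22.
Subsquare: 1.4482/0.0833333 → 17 → r, 0.9501/0.0416667 → 22 → w; chars rw.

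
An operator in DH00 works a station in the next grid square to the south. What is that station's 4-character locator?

DG09

Latitude square 0; −1 → -1, wraps to 9, carry into field.
Latitude field H = 7; −1 → 6 = G.
The longitude characters are unchanged.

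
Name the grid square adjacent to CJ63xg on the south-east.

Longitude subsquare x = 23; +1 → 24, wraps to 0 = a, carry into square.
Longitude square 6; +1 → 7.
Latitude subsquare g = 6; −1 → 5 = f.

CJ73af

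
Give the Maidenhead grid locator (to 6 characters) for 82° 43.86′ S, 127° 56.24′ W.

CA67ag

Add 180° to longitude and 90° to latitude: 52.0627, 7.2690.
Field: 52.0627/20 → 2 → C, 7.2690/10 → 0 → A; chars CA.
Square: 12.0627/2 → 6, 7.2690/1 → 7; chars 67.
Subsquare: 0.0627/0.0833333 → 0 → a, 0.2690/0.0416667 → 6 → g; chars ag.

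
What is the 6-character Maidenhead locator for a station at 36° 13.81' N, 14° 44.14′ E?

JM76if

Offset from 180°W / 90°S: lon 194.7357°, lat 126.2302°.
Field: 194.7357/20 → 9 → J, 126.2302/10 → 12 → M; chars JM.
Square: 14.7357/2 → 7, 6.2302/1 → 6; chars 76.
Subsquare: 0.7357/0.0833333 → 8 → i, 0.2302/0.0416667 → 5 → f; chars if.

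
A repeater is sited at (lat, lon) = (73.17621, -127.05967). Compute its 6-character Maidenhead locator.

CQ63le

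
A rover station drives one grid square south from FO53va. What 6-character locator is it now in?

FO52vx

Latitude subsquare a = 0; −1 → -1, wraps to 23 = x, carry into square.
Latitude square 3; −1 → 2.
The longitude characters are unchanged.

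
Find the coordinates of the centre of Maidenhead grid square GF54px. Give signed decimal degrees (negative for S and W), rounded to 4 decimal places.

-35.0208, -48.7083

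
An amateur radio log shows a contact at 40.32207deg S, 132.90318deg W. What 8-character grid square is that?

CE39nq12

Offset from 180°W / 90°S: lon 47.09682°, lat 49.67793°.
Field: lon ⌊47.09682/20⌋ = 2 → C; lat ⌊49.67793/10⌋ = 4 → E.
Square: lon ⌊7.09682/2⌋ = 3; lat ⌊9.67793/1⌋ = 9.
Subsquare: lon ⌊1.09682/0.0833333⌋ = 13 → n; lat ⌊0.67793/0.0416667⌋ = 16 → q.
Extended square: lon ⌊0.01349/0.00833333⌋ = 1; lat ⌊0.01126/0.00416667⌋ = 2.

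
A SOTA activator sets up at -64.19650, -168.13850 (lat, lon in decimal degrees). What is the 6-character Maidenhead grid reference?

AC55wt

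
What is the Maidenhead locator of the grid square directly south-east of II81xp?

II91ao

Longitude subsquare x = 23; +1 → 24, wraps to 0 = a, carry into square.
Longitude square 8; +1 → 9.
Latitude subsquare p = 15; −1 → 14 = o.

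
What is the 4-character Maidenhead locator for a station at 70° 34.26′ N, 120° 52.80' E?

PQ00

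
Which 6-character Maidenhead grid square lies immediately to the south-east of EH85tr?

EH85uq

Longitude subsquare t = 19; +1 → 20 = u.
Latitude subsquare r = 17; −1 → 16 = q.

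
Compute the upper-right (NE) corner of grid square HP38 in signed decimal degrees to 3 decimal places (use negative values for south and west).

69.000, -32.000

Field H=7, P=15: +7·20° lon, +15·10° lat → SW at lon -40°, lat 60°.
Square 3, 8: +3·2° lon, +8·1° lat → SW at lon -34°, lat 68°.
Cell spans 2° lon × 1° lat. NE corner is SW corner plus one full cell.
latitude 69.000, longitude -32.000.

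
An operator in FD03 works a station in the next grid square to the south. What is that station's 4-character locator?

Latitude square 3; −1 → 2.
The longitude characters are unchanged.

FD02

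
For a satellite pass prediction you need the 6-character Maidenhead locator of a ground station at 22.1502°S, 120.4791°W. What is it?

Add 180° to longitude and 90° to latitude: 59.5209, 67.8498.
Field: 59.5209/20 → 2 → C, 67.8498/10 → 6 → G; chars CG.
Square: 19.5209/2 → 9, 7.8498/1 → 7; chars 97.
Subsquare: 1.5209/0.0833333 → 18 → s, 0.8498/0.0416667 → 20 → u; chars su.

CG97su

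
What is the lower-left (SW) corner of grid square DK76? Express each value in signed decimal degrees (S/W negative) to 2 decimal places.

16.00, -106.00

Field D=3, K=10: +3·20° lon, +10·10° lat → SW at lon -120°, lat 10°.
Square 7, 6: +7·2° lon, +6·1° lat → SW at lon -106°, lat 16°.
latitude 16.00, longitude -106.00.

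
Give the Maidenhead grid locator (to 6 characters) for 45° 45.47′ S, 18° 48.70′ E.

JE94jf

Shift to the Maidenhead origin (180°W, 90°S): lon 198.8117, lat 44.2422.
Field: 198.8117/20 → 9 → J, 44.2422/10 → 4 → E; chars JE.
Square: 18.8117/2 → 9, 4.2422/1 → 4; chars 94.
Subsquare: 0.8117/0.0833333 → 9 → j, 0.2422/0.0416667 → 5 → f; chars jf.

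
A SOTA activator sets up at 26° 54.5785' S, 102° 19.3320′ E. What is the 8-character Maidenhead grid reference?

OG13dc81

Shift to the Maidenhead origin (180°W, 90°S): lon 282.32220, lat 63.09036.
Field: lon ⌊282.32220/20⌋ = 14 → O; lat ⌊63.09036/10⌋ = 6 → G.
Square: lon ⌊2.32220/2⌋ = 1; lat ⌊3.09036/1⌋ = 3.
Subsquare: lon ⌊0.32220/0.0833333⌋ = 3 → d; lat ⌊0.09036/0.0416667⌋ = 2 → c.
Extended square: lon ⌊0.07220/0.00833333⌋ = 8; lat ⌊0.00703/0.00416667⌋ = 1.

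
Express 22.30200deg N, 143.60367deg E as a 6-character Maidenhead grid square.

Offset from 180°W / 90°S: lon 323.6037°, lat 112.3020°.
Field (20°×10°, letters A–R): lon ⌊323.6037/20⌋ = 16 → Q; lat ⌊112.3020/10⌋ = 11 → L.
Square (2°×1°, digits 0–9): lon ⌊3.6037/2⌋ = 1; lat ⌊2.3020/1⌋ = 2.
Subsquare (5′×2.5′, letters a–x): lon ⌊1.6037/0.0833333⌋ = 19 → t; lat ⌊0.3020/0.0416667⌋ = 7 → h.

QL12th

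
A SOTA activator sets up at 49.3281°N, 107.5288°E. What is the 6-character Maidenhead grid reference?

Shift to the Maidenhead origin (180°W, 90°S): lon 287.5288, lat 139.3281.
Field: 287.5288/20 → 14 → O, 139.3281/10 → 13 → N; chars ON.
Square: 7.5288/2 → 3, 9.3281/1 → 9; chars 39.
Subsquare: 1.5288/0.0833333 → 18 → s, 0.3281/0.0416667 → 7 → h; chars sh.

ON39sh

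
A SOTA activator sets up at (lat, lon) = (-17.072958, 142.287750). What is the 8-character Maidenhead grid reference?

Offset from 180°W / 90°S: lon 322.28775°, lat 72.92704°.
Field: 322.28775/20 → 16 → Q, 72.92704/10 → 7 → H; chars QH.
Square: 2.28775/2 → 1, 2.92704/1 → 2; chars 12.
Subsquare: 0.28775/0.0833333 → 3 → d, 0.92704/0.0416667 → 22 → w; chars dw.
Extended square: 0.03775/0.00833333 → 4, 0.01038/0.00416667 → 2; chars 42.

QH12dw42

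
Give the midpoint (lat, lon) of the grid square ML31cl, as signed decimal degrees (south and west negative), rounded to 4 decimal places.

Field M=12, L=11: +12·20° lon, +11·10° lat → SW at lon 60°, lat 20°.
Square 3, 1: +3·2° lon, +1·1° lat → SW at lon 66°, lat 21°.
Subsquare c=2, l=11: +2·0.0833333° lon, +11·0.0416667° lat → SW at lon 66.1667°, lat 21.4583°.
Cell spans 0.0833333° lon × 0.0416667° lat. Centre is SW corner plus half of each.
latitude 21.4792, longitude 66.2083.

21.4792, 66.2083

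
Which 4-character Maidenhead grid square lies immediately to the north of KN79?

Latitude square 9; +1 → 10, wraps to 0, carry into field.
Latitude field N = 13; +1 → 14 = O.
The longitude characters are unchanged.

KO70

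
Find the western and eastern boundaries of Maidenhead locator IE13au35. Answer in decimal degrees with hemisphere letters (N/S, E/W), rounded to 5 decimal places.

Field I=8, E=4: +8·20° lon, +4·10° lat → SW at lon -20°, lat -50°.
Square 1, 3: +1·2° lon, +3·1° lat → SW at lon -18°, lat -47°.
Subsquare a=0, u=20: +0·0.0833333° lon, +20·0.0416667° lat → SW at lon -18°, lat -46.1667°.
Extended square 3, 5: +3·0.00833333° lon, +5·0.00416667° lat → SW at lon -17.975°, lat -46.1458°.
Cell spans 0.00833333° lon × 0.00416667° lat.
west 17.97500° W, east 17.96667° W.

17.97500° W, 17.96667° W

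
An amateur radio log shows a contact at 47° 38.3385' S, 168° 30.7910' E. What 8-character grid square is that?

Shift to the Maidenhead origin (180°W, 90°S): lon 348.51318, lat 42.36102.
Field: lon ⌊348.51318/20⌋ = 17 → R; lat ⌊42.36102/10⌋ = 4 → E.
Square: lon ⌊8.51318/2⌋ = 4; lat ⌊2.36102/1⌋ = 2.
Subsquare: lon ⌊0.51318/0.0833333⌋ = 6 → g; lat ⌊0.36102/0.0416667⌋ = 8 → i.
Extended square: lon ⌊0.01318/0.00833333⌋ = 1; lat ⌊0.02769/0.00416667⌋ = 6.

RE42gi16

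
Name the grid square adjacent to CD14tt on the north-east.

CD14uu

Longitude subsquare t = 19; +1 → 20 = u.
Latitude subsquare t = 19; +1 → 20 = u.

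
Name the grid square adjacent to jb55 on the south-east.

JB64

Longitude square 5; +1 → 6.
Latitude square 5; −1 → 4.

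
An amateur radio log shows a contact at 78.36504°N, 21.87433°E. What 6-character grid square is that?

Add 180° to longitude and 90° to latitude: 201.8743, 168.3650.
Field: lon ⌊201.8743/20⌋ = 10 → K; lat ⌊168.3650/10⌋ = 16 → Q.
Square: lon ⌊1.8743/2⌋ = 0; lat ⌊8.3650/1⌋ = 8.
Subsquare: lon ⌊1.8743/0.0833333⌋ = 22 → w; lat ⌊0.3650/0.0416667⌋ = 8 → i.

KQ08wi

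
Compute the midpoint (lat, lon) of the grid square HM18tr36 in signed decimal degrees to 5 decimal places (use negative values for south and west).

38.73542, -36.38750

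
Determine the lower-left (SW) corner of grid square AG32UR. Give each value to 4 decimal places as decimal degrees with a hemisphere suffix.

Field A=0, G=6: +0·20° lon, +6·10° lat → SW at lon -180°, lat -30°.
Square 3, 2: +3·2° lon, +2·1° lat → SW at lon -174°, lat -28°.
Subsquare u=20, r=17: +20·0.0833333° lon, +17·0.0416667° lat → SW at lon -172.333°, lat -27.2917°.
latitude 27.2917° S, longitude 172.3333° W.

27.2917° S, 172.3333° W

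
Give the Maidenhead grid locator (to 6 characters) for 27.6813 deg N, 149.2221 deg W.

BL57jq

Shift to the Maidenhead origin (180°W, 90°S): lon 30.7779, lat 117.6813.
Field: 30.7779/20 → 1 → B, 117.6813/10 → 11 → L; chars BL.
Square: 10.7779/2 → 5, 7.6813/1 → 7; chars 57.
Subsquare: 0.7779/0.0833333 → 9 → j, 0.6813/0.0416667 → 16 → q; chars jq.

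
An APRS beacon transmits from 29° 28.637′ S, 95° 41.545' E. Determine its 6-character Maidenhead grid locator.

NG70um

Add 180° to longitude and 90° to latitude: 275.6924, 60.5227.
Field: lon ⌊275.6924/20⌋ = 13 → N; lat ⌊60.5227/10⌋ = 6 → G.
Square: lon ⌊15.6924/2⌋ = 7; lat ⌊0.5227/1⌋ = 0.
Subsquare: lon ⌊1.6924/0.0833333⌋ = 20 → u; lat ⌊0.5227/0.0416667⌋ = 12 → m.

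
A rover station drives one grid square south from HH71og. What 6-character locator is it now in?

HH71of

Latitude subsquare g = 6; −1 → 5 = f.
The longitude characters are unchanged.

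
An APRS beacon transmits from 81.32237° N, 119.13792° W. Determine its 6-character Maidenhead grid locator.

DR01kh

Add 180° to longitude and 90° to latitude: 60.8621, 171.3224.
Field: 60.8621/20 → 3 → D, 171.3224/10 → 17 → R; chars DR.
Square: 0.8621/2 → 0, 1.3224/1 → 1; chars 01.
Subsquare: 0.8621/0.0833333 → 10 → k, 0.3224/0.0416667 → 7 → h; chars kh.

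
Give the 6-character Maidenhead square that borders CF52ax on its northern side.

CF53aa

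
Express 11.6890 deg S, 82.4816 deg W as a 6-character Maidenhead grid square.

Offset from 180°W / 90°S: lon 97.5184°, lat 78.3110°.
Field: lon ⌊97.5184/20⌋ = 4 → E; lat ⌊78.3110/10⌋ = 7 → H.
Square: lon ⌊17.5184/2⌋ = 8; lat ⌊8.3110/1⌋ = 8.
Subsquare: lon ⌊1.5184/0.0833333⌋ = 18 → s; lat ⌊0.3110/0.0416667⌋ = 7 → h.

EH88sh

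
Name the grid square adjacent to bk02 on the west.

Longitude square 0; −1 → -1, wraps to 9, carry into field.
Longitude field B = 1; −1 → 0 = A.
The latitude characters are unchanged.

AK92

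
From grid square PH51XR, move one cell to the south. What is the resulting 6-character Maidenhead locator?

PH51xq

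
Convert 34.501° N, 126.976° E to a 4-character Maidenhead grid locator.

PM34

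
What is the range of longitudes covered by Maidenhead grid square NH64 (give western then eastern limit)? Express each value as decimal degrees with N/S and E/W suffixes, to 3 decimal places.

92.000° E, 94.000° E

Field N=13, H=7: +13·20° lon, +7·10° lat → SW at lon 80°, lat -20°.
Square 6, 4: +6·2° lon, +4·1° lat → SW at lon 92°, lat -16°.
Cell spans 2° lon × 1° lat.
west 92.000° E, east 94.000° E.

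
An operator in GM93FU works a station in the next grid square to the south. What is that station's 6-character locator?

Latitude subsquare u = 20; −1 → 19 = t.
The longitude characters are unchanged.

GM93ft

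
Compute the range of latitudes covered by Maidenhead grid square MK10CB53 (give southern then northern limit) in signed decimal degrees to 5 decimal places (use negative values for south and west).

10.05417, 10.05833

Field M=12, K=10: +12·20° lon, +10·10° lat → SW at lon 60°, lat 10°.
Square 1, 0: +1·2° lon, +0·1° lat → SW at lon 62°, lat 10°.
Subsquare c=2, b=1: +2·0.0833333° lon, +1·0.0416667° lat → SW at lon 62.1667°, lat 10.0417°.
Extended square 5, 3: +5·0.00833333° lon, +3·0.00416667° lat → SW at lon 62.2083°, lat 10.0542°.
Cell spans 0.00833333° lon × 0.00416667° lat.
south 10.05417, north 10.05833.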